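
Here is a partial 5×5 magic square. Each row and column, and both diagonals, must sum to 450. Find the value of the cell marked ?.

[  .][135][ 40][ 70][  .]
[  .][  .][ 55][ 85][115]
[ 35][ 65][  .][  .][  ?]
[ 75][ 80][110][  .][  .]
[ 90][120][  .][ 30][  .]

130

Column 2 needs 450; the known cells sum to 400, so (2,2) = 50.
Using row 2: 50 + 55 + 85 + 115 + ? → (2,1) = 450 − 305 = 145.
Column 1 must total 450; the given cells sum to 345, so (1,1) = 105.
Row 1 must total 450; the given cells sum to 350, so (1,5) = 100.
Anti-diagonal: 100 + 85 + 80 + 90 + ? = 450, so (3,3) = 95.
Column 3 must total 450; the given cells sum to 300, so (5,3) = 150.
Row 5 needs 450; the known cells sum to 390, so (5,5) = 60.
Using main diagonal: 105 + 50 + 95 + 60 + ? → (4,4) = 450 − 310 = 140.
Row 4 needs 450; the known cells sum to 405, so (4,5) = 45.
The remaining cell in column 4 is (3,4) = 450 − 325 = 125.
Using column 5: 100 + 115 + 45 + 60 + ? → (3,5) = 450 − 320 = 130.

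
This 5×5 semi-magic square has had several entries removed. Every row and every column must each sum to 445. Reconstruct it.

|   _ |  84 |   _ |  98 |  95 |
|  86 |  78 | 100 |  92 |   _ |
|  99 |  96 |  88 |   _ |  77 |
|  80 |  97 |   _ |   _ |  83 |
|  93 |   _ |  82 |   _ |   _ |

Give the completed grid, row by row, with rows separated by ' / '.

87 84 81 98 95 / 86 78 100 92 89 / 99 96 88 85 77 / 80 97 94 91 83 / 93 90 82 79 101

Row 2: 86 + 78 + 100 + 92 + ? = 445, so (2,5) = 89.
Row 3 must total 445; the given cells sum to 360, so (3,4) = 85.
The remaining cell in column 1 is (1,1) = 445 − 358 = 87.
Column 2 must total 445; the given cells sum to 355, so (5,2) = 90.
Column 5 needs 445; the known cells sum to 344, so (5,5) = 101.
Row 1 needs 445; the known cells sum to 364, so (1,3) = 81.
Row 5: 93 + 90 + 82 + 101 + ? = 445, so (5,4) = 79.
Using column 3: 81 + 100 + 88 + 82 + ? → (4,3) = 445 − 351 = 94.
Column 4 needs 445; the known cells sum to 354, so (4,4) = 91.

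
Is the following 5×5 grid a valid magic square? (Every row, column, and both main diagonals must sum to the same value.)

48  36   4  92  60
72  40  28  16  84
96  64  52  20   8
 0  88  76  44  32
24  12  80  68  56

Row 1: 48 + 36 + 4 + 92 + 60 = 240.
Row 2: 72 + 40 + 28 + 16 + 84 = 240.
Row 3: 96 + 64 + 52 + 20 + 8 = 240.
Row 4: 0 + 88 + 76 + 44 + 32 = 240.
Row 5: 24 + 12 + 80 + 68 + 56 = 240.
Column 1: 48 + 72 + 96 + 0 + 24 = 240.
Column 2: 36 + 40 + 64 + 88 + 12 = 240.
Column 3: 4 + 28 + 52 + 76 + 80 = 240.
Column 4: 92 + 16 + 20 + 44 + 68 = 240.
Column 5: 60 + 84 + 8 + 32 + 56 = 240.
Main diagonal: 48 + 40 + 52 + 44 + 56 = 240.
Anti-diagonal: 60 + 16 + 52 + 88 + 24 = 240.
All lines sum to 240.

Yes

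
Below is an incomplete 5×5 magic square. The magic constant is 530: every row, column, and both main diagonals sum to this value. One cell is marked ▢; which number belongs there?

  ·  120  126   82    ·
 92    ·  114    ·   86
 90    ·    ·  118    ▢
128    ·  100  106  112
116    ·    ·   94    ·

Row 4 needs 530; the known cells sum to 446, so (4,2) = 84.
The remaining cell in column 1 is (1,1) = 530 − 426 = 104.
The remaining cell in column 4 is (2,4) = 530 − 400 = 130.
Row 1 needs 530; the known cells sum to 432, so (1,5) = 98.
From row 2, 530 − (92 + 114 + 130 + 86) gives (2,2) = 108.
The remaining cell in anti-diagonal is (3,3) = 530 − 428 = 102.
Column 3: 126 + 114 + 102 + 100 + ? = 530, so (5,3) = 88.
Main diagonal: 104 + 108 + 102 + 106 + ? = 530, so (5,5) = 110.
Row 5: 116 + 88 + 94 + 110 + ? = 530, so (5,2) = 122.
The remaining cell in column 2 is (3,2) = 530 − 434 = 96.
Using column 5: 98 + 86 + 112 + 110 + ? → (3,5) = 530 − 406 = 124.

124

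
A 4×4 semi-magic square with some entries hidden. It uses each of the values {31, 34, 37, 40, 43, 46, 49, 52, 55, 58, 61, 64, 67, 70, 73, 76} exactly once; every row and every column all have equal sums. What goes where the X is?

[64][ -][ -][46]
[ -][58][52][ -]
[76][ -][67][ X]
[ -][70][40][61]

The 16 entries sum to 856, so each line sums to 856/4 = 214.
Row 4: 70 + 40 + 61 + ? = 214, so (4,1) = 43.
Column 1 must total 214; the given cells sum to 183, so (2,1) = 31.
Column 3 needs 214; the known cells sum to 159, so (1,3) = 55.
Using row 1: 64 + 55 + 46 + ? → (1,2) = 214 − 165 = 49.
The remaining cell in row 2 is (2,4) = 214 − 141 = 73.
Using column 2: 49 + 58 + 70 + ? → (3,2) = 214 − 177 = 37.
Column 4 must total 214; the given cells sum to 180, so (3,4) = 34.

34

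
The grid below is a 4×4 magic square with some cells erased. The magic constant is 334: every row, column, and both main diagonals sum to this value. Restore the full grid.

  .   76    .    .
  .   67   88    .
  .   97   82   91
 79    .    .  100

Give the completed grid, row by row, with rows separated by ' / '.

85 76 103 70 / 106 67 88 73 / 64 97 82 91 / 79 94 61 100

From row 3, 334 − (97 + 82 + 91) gives (3,1) = 64.
The remaining cell in column 2 is (4,2) = 334 − 240 = 94.
Main diagonal must total 334; the given cells sum to 249, so (1,1) = 85.
Anti-diagonal must total 334; the given cells sum to 264, so (1,4) = 70.
Using row 1: 85 + 76 + 70 + ? → (1,3) = 334 − 231 = 103.
Row 4 needs 334; the known cells sum to 273, so (4,3) = 61.
Column 1 must total 334; the given cells sum to 228, so (2,1) = 106.
Column 4 needs 334; the known cells sum to 261, so (2,4) = 73.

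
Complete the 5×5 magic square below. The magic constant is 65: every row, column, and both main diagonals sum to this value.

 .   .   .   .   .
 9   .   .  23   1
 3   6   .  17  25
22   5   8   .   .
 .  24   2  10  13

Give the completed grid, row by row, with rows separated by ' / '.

The remaining cell in row 3 is (3,3) = 65 − 51 = 14.
Row 5: 24 + 2 + 10 + 13 + ? = 65, so (5,1) = 16.
Column 1 needs 65; the known cells sum to 50, so (1,1) = 15.
Using anti-diagonal: 23 + 14 + 5 + 16 + ? → (1,5) = 65 − 58 = 7.
Column 5 needs 65; the known cells sum to 46, so (4,5) = 19.
From row 4, 65 − (22 + 5 + 8 + 19) gives (4,4) = 11.
Using column 4: 23 + 17 + 11 + 10 + ? → (1,4) = 65 − 61 = 4.
Main diagonal: 15 + 14 + 11 + 13 + ? = 65, so (2,2) = 12.
Using row 2: 9 + 12 + 23 + 1 + ? → (2,3) = 65 − 45 = 20.
Column 2 needs 65; the known cells sum to 47, so (1,2) = 18.
Column 3: 20 + 14 + 8 + 2 + ? = 65, so (1,3) = 21.

15 18 21 4 7 / 9 12 20 23 1 / 3 6 14 17 25 / 22 5 8 11 19 / 16 24 2 10 13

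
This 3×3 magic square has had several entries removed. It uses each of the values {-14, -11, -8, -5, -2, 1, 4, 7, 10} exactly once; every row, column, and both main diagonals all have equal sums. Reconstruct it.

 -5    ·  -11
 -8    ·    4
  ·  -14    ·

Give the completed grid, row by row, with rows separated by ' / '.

The 9 entries sum to -18, so each line sums to -18/3 = -6.
Row 1: -5 + (-11) + ? = -6, so (1,2) = 10.
Using row 2: -8 + 4 + ? → (2,2) = -6 − (-4) = -2.
From column 1, -6 − (-5 + (-8)) gives (3,1) = 7.
Using column 3: -11 + 4 + ? → (3,3) = -6 − (-7) = 1.

-5 10 -11 / -8 -2 4 / 7 -14 1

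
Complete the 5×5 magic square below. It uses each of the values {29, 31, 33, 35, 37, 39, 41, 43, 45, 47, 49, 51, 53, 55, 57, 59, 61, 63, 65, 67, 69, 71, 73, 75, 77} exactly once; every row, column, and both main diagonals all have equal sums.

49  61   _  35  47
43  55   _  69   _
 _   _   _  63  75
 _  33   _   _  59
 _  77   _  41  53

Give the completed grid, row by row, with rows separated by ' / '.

49 61 73 35 47 / 43 55 67 69 31 / 37 39 51 63 75 / 71 33 45 57 59 / 65 77 29 41 53

The 25 entries sum to 1325, so each line sums to 1325/5 = 265.
Using row 1: 49 + 61 + 35 + 47 + ? → (1,3) = 265 − 192 = 73.
Using column 2: 61 + 55 + 33 + 77 + ? → (3,2) = 265 − 226 = 39.
From column 4, 265 − (35 + 69 + 63 + 41) gives (4,4) = 57.
Using column 5: 47 + 75 + 59 + 53 + ? → (2,5) = 265 − 234 = 31.
From main diagonal, 265 − (49 + 55 + 57 + 53) gives (3,3) = 51.
Using anti-diagonal: 47 + 69 + 51 + 33 + ? → (5,1) = 265 − 200 = 65.
Using row 2: 43 + 55 + 69 + 31 + ? → (2,3) = 265 − 198 = 67.
From row 3, 265 − (39 + 51 + 63 + 75) gives (3,1) = 37.
Row 5 must total 265; the given cells sum to 236, so (5,3) = 29.
Using column 1: 49 + 43 + 37 + 65 + ? → (4,1) = 265 − 194 = 71.
Column 3: 73 + 67 + 51 + 29 + ? = 265, so (4,3) = 45.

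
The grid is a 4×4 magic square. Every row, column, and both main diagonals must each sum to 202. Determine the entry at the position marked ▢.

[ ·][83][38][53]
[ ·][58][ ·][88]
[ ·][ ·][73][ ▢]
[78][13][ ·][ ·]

Using row 1: 83 + 38 + 53 + ? → (1,1) = 202 − 174 = 28.
Using column 2: 83 + 58 + 13 + ? → (3,2) = 202 − 154 = 48.
Main diagonal: 28 + 58 + 73 + ? = 202, so (4,4) = 43.
From anti-diagonal, 202 − (53 + 48 + 78) gives (2,3) = 23.
Row 2 must total 202; the given cells sum to 169, so (2,1) = 33.
Using row 4: 78 + 13 + 43 + ? → (4,3) = 202 − 134 = 68.
Column 1 needs 202; the known cells sum to 139, so (3,1) = 63.
From column 4, 202 − (53 + 88 + 43) gives (3,4) = 18.

18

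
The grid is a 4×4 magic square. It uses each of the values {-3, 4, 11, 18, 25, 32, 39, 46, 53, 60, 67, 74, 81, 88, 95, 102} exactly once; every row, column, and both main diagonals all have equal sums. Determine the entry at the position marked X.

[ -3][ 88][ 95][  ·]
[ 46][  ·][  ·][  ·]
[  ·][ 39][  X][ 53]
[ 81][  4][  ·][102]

32

The 16 entries sum to 792, so each line sums to 792/4 = 198.
Row 1 must total 198; the given cells sum to 180, so (1,4) = 18.
Row 4 needs 198; the known cells sum to 187, so (4,3) = 11.
Column 1 needs 198; the known cells sum to 124, so (3,1) = 74.
The remaining cell in column 2 is (2,2) = 198 − 131 = 67.
Column 4 needs 198; the known cells sum to 173, so (2,4) = 25.
From main diagonal, 198 − (-3 + 67 + 102) gives (3,3) = 32.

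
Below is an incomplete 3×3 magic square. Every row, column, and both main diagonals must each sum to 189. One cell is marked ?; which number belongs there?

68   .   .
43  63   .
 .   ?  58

The remaining cell in row 2 is (2,3) = 189 − 106 = 83.
Column 1 needs 189; the known cells sum to 111, so (3,1) = 78.
Column 3 needs 189; the known cells sum to 141, so (1,3) = 48.
Row 1 needs 189; the known cells sum to 116, so (1,2) = 73.
The remaining cell in row 3 is (3,2) = 189 − 136 = 53.

53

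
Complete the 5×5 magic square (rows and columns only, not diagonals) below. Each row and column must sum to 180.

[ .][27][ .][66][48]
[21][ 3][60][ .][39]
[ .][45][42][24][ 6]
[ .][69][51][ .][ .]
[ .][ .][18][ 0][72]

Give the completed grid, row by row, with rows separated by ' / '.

30 27 9 66 48 / 21 3 60 57 39 / 63 45 42 24 6 / 12 69 51 33 15 / 54 36 18 0 72

Row 2: 21 + 3 + 60 + 39 + ? = 180, so (2,4) = 57.
Row 3 needs 180; the known cells sum to 117, so (3,1) = 63.
Column 2: 27 + 3 + 45 + 69 + ? = 180, so (5,2) = 36.
Column 3 must total 180; the given cells sum to 171, so (1,3) = 9.
Using column 4: 66 + 57 + 24 + 0 + ? → (4,4) = 180 − 147 = 33.
Column 5 needs 180; the known cells sum to 165, so (4,5) = 15.
Using row 1: 27 + 9 + 66 + 48 + ? → (1,1) = 180 − 150 = 30.
From row 4, 180 − (69 + 51 + 33 + 15) gives (4,1) = 12.
The remaining cell in row 5 is (5,1) = 180 − 126 = 54.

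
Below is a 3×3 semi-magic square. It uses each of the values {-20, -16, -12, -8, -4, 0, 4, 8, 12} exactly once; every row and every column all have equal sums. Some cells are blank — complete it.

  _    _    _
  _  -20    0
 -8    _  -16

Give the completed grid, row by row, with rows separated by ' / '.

The 9 entries sum to -36, so each line sums to -36/3 = -12.
The remaining cell in row 2 is (2,1) = -12 − (-20) = 8.
Row 3 needs -12; the known cells sum to -24, so (3,2) = 12.
Column 1: 8 + (-8) + ? = -12, so (1,1) = -12.
Column 2 must total -12; the given cells sum to -8, so (1,2) = -4.
Column 3: 0 + (-16) + ? = -12, so (1,3) = 4.

-12 -4 4 / 8 -20 0 / -8 12 -16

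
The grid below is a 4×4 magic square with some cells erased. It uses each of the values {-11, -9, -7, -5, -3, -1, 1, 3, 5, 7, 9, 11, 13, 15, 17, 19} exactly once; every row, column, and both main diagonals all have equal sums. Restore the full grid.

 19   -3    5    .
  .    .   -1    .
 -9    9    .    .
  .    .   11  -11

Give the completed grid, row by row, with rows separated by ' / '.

19 -3 5 -5 / -7 7 -1 17 / -9 9 1 15 / 13 3 11 -11

The 16 entries sum to 64, so each line sums to 64/4 = 16.
The remaining cell in row 1 is (1,4) = 16 − 21 = -5.
Column 3: 5 + (-1) + 11 + ? = 16, so (3,3) = 1.
From main diagonal, 16 − (19 + 1 + (-11)) gives (2,2) = 7.
Anti-diagonal must total 16; the given cells sum to 3, so (4,1) = 13.
The remaining cell in row 3 is (3,4) = 16 − 1 = 15.
Row 4 must total 16; the given cells sum to 13, so (4,2) = 3.
Using column 1: 19 + (-9) + 13 + ? → (2,1) = 16 − 23 = -7.
Using column 4: -5 + 15 + (-11) + ? → (2,4) = 16 − (-1) = 17.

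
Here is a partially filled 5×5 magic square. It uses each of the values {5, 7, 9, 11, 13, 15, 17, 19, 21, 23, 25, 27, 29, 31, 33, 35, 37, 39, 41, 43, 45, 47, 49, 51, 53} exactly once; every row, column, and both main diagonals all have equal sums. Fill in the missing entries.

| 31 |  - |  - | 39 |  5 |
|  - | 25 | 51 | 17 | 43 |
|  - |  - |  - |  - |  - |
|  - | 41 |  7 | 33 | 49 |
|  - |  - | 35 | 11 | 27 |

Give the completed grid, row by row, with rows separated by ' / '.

The 25 entries sum to 725, so each line sums to 725/5 = 145.
Row 2 needs 145; the known cells sum to 136, so (2,1) = 9.
Row 4: 41 + 7 + 33 + 49 + ? = 145, so (4,1) = 15.
Column 4: 39 + 17 + 33 + 11 + ? = 145, so (3,4) = 45.
From column 5, 145 − (5 + 43 + 49 + 27) gives (3,5) = 21.
Main diagonal needs 145; the known cells sum to 116, so (3,3) = 29.
Anti-diagonal must total 145; the given cells sum to 92, so (5,1) = 53.
Row 5: 53 + 35 + 11 + 27 + ? = 145, so (5,2) = 19.
Column 1 must total 145; the given cells sum to 108, so (3,1) = 37.
From column 3, 145 − (51 + 29 + 7 + 35) gives (1,3) = 23.
From row 1, 145 − (31 + 23 + 39 + 5) gives (1,2) = 47.
The remaining cell in row 3 is (3,2) = 145 − 132 = 13.

31 47 23 39 5 / 9 25 51 17 43 / 37 13 29 45 21 / 15 41 7 33 49 / 53 19 35 11 27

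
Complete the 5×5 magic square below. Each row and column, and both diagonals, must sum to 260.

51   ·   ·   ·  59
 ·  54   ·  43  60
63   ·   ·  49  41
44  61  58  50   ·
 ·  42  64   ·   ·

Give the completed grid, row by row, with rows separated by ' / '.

Row 4: 44 + 61 + 58 + 50 + ? = 260, so (4,5) = 47.
From column 5, 260 − (59 + 60 + 41 + 47) gives (5,5) = 53.
Main diagonal must total 260; the given cells sum to 208, so (3,3) = 52.
From anti-diagonal, 260 − (59 + 43 + 52 + 61) gives (5,1) = 45.
Row 3: 63 + 52 + 49 + 41 + ? = 260, so (3,2) = 55.
Using row 5: 45 + 42 + 64 + 53 + ? → (5,4) = 260 − 204 = 56.
The remaining cell in column 1 is (2,1) = 260 − 203 = 57.
Column 2: 54 + 55 + 61 + 42 + ? = 260, so (1,2) = 48.
Column 4 must total 260; the given cells sum to 198, so (1,4) = 62.
Using row 1: 51 + 48 + 62 + 59 + ? → (1,3) = 260 − 220 = 40.
Using row 2: 57 + 54 + 43 + 60 + ? → (2,3) = 260 − 214 = 46.

51 48 40 62 59 / 57 54 46 43 60 / 63 55 52 49 41 / 44 61 58 50 47 / 45 42 64 56 53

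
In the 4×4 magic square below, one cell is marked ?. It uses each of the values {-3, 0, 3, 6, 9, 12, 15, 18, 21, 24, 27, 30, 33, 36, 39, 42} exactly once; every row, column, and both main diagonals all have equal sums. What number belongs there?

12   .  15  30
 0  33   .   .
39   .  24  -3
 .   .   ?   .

The 16 entries sum to 312, so each line sums to 312/4 = 78.
From row 1, 78 − (12 + 15 + 30) gives (1,2) = 21.
Row 3 needs 78; the known cells sum to 60, so (3,2) = 18.
Column 1: 12 + 0 + 39 + ? = 78, so (4,1) = 27.
Using column 2: 21 + 33 + 18 + ? → (4,2) = 78 − 72 = 6.
Main diagonal needs 78; the known cells sum to 69, so (4,4) = 9.
Anti-diagonal must total 78; the given cells sum to 75, so (2,3) = 3.
From row 2, 78 − (0 + 33 + 3) gives (2,4) = 42.
Row 4 must total 78; the given cells sum to 42, so (4,3) = 36.

36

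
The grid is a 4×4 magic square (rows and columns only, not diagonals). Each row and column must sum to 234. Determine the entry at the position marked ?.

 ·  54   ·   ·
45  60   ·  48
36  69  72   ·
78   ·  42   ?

63

From row 2, 234 − (45 + 60 + 48) gives (2,3) = 81.
From row 3, 234 − (36 + 69 + 72) gives (3,4) = 57.
Column 1 must total 234; the given cells sum to 159, so (1,1) = 75.
Using column 2: 54 + 60 + 69 + ? → (4,2) = 234 − 183 = 51.
The remaining cell in column 3 is (1,3) = 234 − 195 = 39.
Row 1 must total 234; the given cells sum to 168, so (1,4) = 66.
Row 4: 78 + 51 + 42 + ? = 234, so (4,4) = 63.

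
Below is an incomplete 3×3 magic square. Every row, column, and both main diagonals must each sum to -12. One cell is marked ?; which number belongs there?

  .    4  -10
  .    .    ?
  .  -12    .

Row 1: 4 + (-10) + ? = -12, so (1,1) = -6.
Column 2 needs -12; the known cells sum to -8, so (2,2) = -4.
Using main diagonal: -6 + (-4) + ? → (3,3) = -12 − (-10) = -2.
The remaining cell in anti-diagonal is (3,1) = -12 − (-14) = 2.
From column 1, -12 − (-6 + 2) gives (2,1) = -8.
Column 3 needs -12; the known cells sum to -12, so (2,3) = 0.

0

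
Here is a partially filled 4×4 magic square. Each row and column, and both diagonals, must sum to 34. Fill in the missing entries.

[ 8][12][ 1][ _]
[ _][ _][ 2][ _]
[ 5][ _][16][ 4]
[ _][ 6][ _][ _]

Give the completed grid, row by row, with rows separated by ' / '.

The remaining cell in row 1 is (1,4) = 34 − 21 = 13.
Using row 3: 5 + 16 + 4 + ? → (3,2) = 34 − 25 = 9.
Column 2: 12 + 9 + 6 + ? = 34, so (2,2) = 7.
Column 3 must total 34; the given cells sum to 19, so (4,3) = 15.
Main diagonal: 8 + 7 + 16 + ? = 34, so (4,4) = 3.
Using anti-diagonal: 13 + 2 + 9 + ? → (4,1) = 34 − 24 = 10.
The remaining cell in column 1 is (2,1) = 34 − 23 = 11.
From column 4, 34 − (13 + 4 + 3) gives (2,4) = 14.

8 12 1 13 / 11 7 2 14 / 5 9 16 4 / 10 6 15 3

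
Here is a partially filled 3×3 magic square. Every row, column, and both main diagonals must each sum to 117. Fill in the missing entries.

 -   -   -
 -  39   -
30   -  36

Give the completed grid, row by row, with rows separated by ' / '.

Row 3 must total 117; the given cells sum to 66, so (3,2) = 51.
The remaining cell in column 2 is (1,2) = 117 − 90 = 27.
Main diagonal: 39 + 36 + ? = 117, so (1,1) = 42.
Anti-diagonal: 39 + 30 + ? = 117, so (1,3) = 48.
Column 1 must total 117; the given cells sum to 72, so (2,1) = 45.
Using column 3: 48 + 36 + ? → (2,3) = 117 − 84 = 33.

42 27 48 / 45 39 33 / 30 51 36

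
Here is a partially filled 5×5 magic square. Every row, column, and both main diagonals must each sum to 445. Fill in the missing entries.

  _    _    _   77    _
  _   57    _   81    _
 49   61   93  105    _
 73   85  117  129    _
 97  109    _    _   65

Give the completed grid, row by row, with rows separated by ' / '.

101 133 45 77 89 / 125 57 69 81 113 / 49 61 93 105 137 / 73 85 117 129 41 / 97 109 121 53 65

Row 3 must total 445; the given cells sum to 308, so (3,5) = 137.
From row 4, 445 − (73 + 85 + 117 + 129) gives (4,5) = 41.
Column 2 must total 445; the given cells sum to 312, so (1,2) = 133.
From column 4, 445 − (77 + 81 + 105 + 129) gives (5,4) = 53.
Main diagonal needs 445; the known cells sum to 344, so (1,1) = 101.
From anti-diagonal, 445 − (81 + 93 + 85 + 97) gives (1,5) = 89.
The remaining cell in row 1 is (1,3) = 445 − 400 = 45.
Row 5 must total 445; the given cells sum to 324, so (5,3) = 121.
The remaining cell in column 1 is (2,1) = 445 − 320 = 125.
The remaining cell in column 3 is (2,3) = 445 − 376 = 69.
From column 5, 445 − (89 + 137 + 41 + 65) gives (2,5) = 113.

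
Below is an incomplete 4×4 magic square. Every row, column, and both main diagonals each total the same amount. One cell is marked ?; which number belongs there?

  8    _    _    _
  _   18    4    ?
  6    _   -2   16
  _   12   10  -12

Main diagonal is complete and sums to 12; that is the magic constant.
Row 3 must total 12; the given cells sum to 20, so (3,2) = -8.
Using row 4: 12 + 10 + (-12) + ? → (4,1) = 12 − 10 = 2.
Column 1: 8 + 6 + 2 + ? = 12, so (2,1) = -4.
The remaining cell in column 2 is (1,2) = 12 − 22 = -10.
Column 3 needs 12; the known cells sum to 12, so (1,3) = 0.
Anti-diagonal needs 12; the known cells sum to -2, so (1,4) = 14.
From row 2, 12 − (-4 + 18 + 4) gives (2,4) = -6.

-6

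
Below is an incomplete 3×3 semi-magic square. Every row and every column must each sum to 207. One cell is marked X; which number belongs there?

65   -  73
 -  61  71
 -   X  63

Row 1 needs 207; the known cells sum to 138, so (1,2) = 69.
Row 2: 61 + 71 + ? = 207, so (2,1) = 75.
The remaining cell in column 1 is (3,1) = 207 − 140 = 67.
Column 2 must total 207; the given cells sum to 130, so (3,2) = 77.

77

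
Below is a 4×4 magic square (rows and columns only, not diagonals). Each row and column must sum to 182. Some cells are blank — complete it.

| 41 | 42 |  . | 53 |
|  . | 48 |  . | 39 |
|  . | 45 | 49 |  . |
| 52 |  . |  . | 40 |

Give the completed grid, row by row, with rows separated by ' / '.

41 42 46 53 / 51 48 44 39 / 38 45 49 50 / 52 47 43 40

The remaining cell in row 1 is (1,3) = 182 − 136 = 46.
Column 2: 42 + 48 + 45 + ? = 182, so (4,2) = 47.
Column 4 must total 182; the given cells sum to 132, so (3,4) = 50.
The remaining cell in row 3 is (3,1) = 182 − 144 = 38.
From row 4, 182 − (52 + 47 + 40) gives (4,3) = 43.
Column 1: 41 + 38 + 52 + ? = 182, so (2,1) = 51.
The remaining cell in column 3 is (2,3) = 182 − 138 = 44.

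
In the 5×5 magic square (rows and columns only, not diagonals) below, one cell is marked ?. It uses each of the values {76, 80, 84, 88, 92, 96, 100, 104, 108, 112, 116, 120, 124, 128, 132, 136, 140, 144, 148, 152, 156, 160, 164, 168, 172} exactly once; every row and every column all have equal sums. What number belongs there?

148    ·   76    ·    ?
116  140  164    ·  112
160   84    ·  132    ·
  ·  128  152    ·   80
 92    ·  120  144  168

124

The 25 entries sum to 3100, so each line sums to 3100/5 = 620.
Using row 2: 116 + 140 + 164 + 112 + ? → (2,4) = 620 − 532 = 88.
Row 5 must total 620; the given cells sum to 524, so (5,2) = 96.
Column 1: 148 + 116 + 160 + 92 + ? = 620, so (4,1) = 104.
Column 2 must total 620; the given cells sum to 448, so (1,2) = 172.
Using column 3: 76 + 164 + 152 + 120 + ? → (3,3) = 620 − 512 = 108.
Using row 3: 160 + 84 + 108 + 132 + ? → (3,5) = 620 − 484 = 136.
Using row 4: 104 + 128 + 152 + 80 + ? → (4,4) = 620 − 464 = 156.
Using column 4: 88 + 132 + 156 + 144 + ? → (1,4) = 620 − 520 = 100.
From column 5, 620 − (112 + 136 + 80 + 168) gives (1,5) = 124.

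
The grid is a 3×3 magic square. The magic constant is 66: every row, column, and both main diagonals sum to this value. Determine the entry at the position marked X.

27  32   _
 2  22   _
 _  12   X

17

Using row 1: 27 + 32 + ? → (1,3) = 66 − 59 = 7.
Row 2 must total 66; the given cells sum to 24, so (2,3) = 42.
Column 1: 27 + 2 + ? = 66, so (3,1) = 37.
The remaining cell in column 3 is (3,3) = 66 − 49 = 17.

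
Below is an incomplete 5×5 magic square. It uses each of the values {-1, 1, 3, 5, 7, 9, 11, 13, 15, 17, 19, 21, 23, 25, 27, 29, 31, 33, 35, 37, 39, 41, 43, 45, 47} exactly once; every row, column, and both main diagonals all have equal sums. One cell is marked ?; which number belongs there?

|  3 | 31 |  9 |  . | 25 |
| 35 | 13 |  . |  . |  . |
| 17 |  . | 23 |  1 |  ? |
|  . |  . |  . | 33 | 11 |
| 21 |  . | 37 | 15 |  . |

29

The 25 entries sum to 575, so each line sums to 575/5 = 115.
From row 1, 115 − (3 + 31 + 9 + 25) gives (1,4) = 47.
Column 1: 3 + 35 + 17 + 21 + ? = 115, so (4,1) = 39.
From column 4, 115 − (47 + 1 + 33 + 15) gives (2,4) = 19.
Main diagonal must total 115; the given cells sum to 72, so (5,5) = 43.
Anti-diagonal: 25 + 19 + 23 + 21 + ? = 115, so (4,2) = 27.
Row 4 must total 115; the given cells sum to 110, so (4,3) = 5.
Row 5: 21 + 37 + 15 + 43 + ? = 115, so (5,2) = -1.
Column 2 needs 115; the known cells sum to 70, so (3,2) = 45.
Column 3: 9 + 23 + 5 + 37 + ? = 115, so (2,3) = 41.
Using row 2: 35 + 13 + 41 + 19 + ? → (2,5) = 115 − 108 = 7.
Row 3 needs 115; the known cells sum to 86, so (3,5) = 29.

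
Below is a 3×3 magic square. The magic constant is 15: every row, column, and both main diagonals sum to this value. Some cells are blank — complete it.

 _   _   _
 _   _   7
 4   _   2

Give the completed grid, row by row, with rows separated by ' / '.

Using row 3: 4 + 2 + ? → (3,2) = 15 − 6 = 9.
Column 3: 7 + 2 + ? = 15, so (1,3) = 6.
From anti-diagonal, 15 − (6 + 4) gives (2,2) = 5.
Row 2 needs 15; the known cells sum to 12, so (2,1) = 3.
Column 1: 3 + 4 + ? = 15, so (1,1) = 8.
Column 2: 5 + 9 + ? = 15, so (1,2) = 1.

8 1 6 / 3 5 7 / 4 9 2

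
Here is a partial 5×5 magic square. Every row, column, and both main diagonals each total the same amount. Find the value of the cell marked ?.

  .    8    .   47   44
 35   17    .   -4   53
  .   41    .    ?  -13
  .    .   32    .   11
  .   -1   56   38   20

5

Column 5 is complete and sums to 115; that is the magic constant.
Row 2: 35 + 17 + (-4) + 53 + ? = 115, so (2,3) = 14.
Using row 5: -1 + 56 + 38 + 20 + ? → (5,1) = 115 − 113 = 2.
Column 2 must total 115; the given cells sum to 65, so (4,2) = 50.
The remaining cell in anti-diagonal is (3,3) = 115 − 92 = 23.
Using column 3: 14 + 23 + 32 + 56 + ? → (1,3) = 115 − 125 = -10.
The remaining cell in row 1 is (1,1) = 115 − 89 = 26.
The remaining cell in main diagonal is (4,4) = 115 − 86 = 29.
Row 4 needs 115; the known cells sum to 122, so (4,1) = -7.
Column 1 must total 115; the given cells sum to 56, so (3,1) = 59.
From column 4, 115 − (47 + (-4) + 29 + 38) gives (3,4) = 5.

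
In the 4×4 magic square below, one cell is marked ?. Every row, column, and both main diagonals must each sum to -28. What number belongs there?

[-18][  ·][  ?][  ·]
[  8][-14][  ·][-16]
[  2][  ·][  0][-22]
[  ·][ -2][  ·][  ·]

-12

From row 2, -28 − (8 + (-14) + (-16)) gives (2,3) = -6.
Row 3 needs -28; the known cells sum to -20, so (3,2) = -8.
The remaining cell in column 1 is (4,1) = -28 − (-8) = -20.
Column 2: -14 + (-8) + (-2) + ? = -28, so (1,2) = -4.
Using main diagonal: -18 + (-14) + 0 + ? → (4,4) = -28 − (-32) = 4.
Anti-diagonal must total -28; the given cells sum to -34, so (1,4) = 6.
Using row 1: -18 + (-4) + 6 + ? → (1,3) = -28 − (-16) = -12.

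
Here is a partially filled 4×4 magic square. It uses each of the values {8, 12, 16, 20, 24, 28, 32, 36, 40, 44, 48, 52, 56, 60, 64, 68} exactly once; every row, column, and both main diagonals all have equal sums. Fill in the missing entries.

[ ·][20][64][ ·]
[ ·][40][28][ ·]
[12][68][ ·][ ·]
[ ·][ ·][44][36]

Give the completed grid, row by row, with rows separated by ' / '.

The 16 entries sum to 608, so each line sums to 608/4 = 152.
Column 2 must total 152; the given cells sum to 128, so (4,2) = 24.
Using column 3: 64 + 28 + 44 + ? → (3,3) = 152 − 136 = 16.
Main diagonal must total 152; the given cells sum to 92, so (1,1) = 60.
Row 1 must total 152; the given cells sum to 144, so (1,4) = 8.
Using row 3: 12 + 68 + 16 + ? → (3,4) = 152 − 96 = 56.
Using row 4: 24 + 44 + 36 + ? → (4,1) = 152 − 104 = 48.
Using column 1: 60 + 12 + 48 + ? → (2,1) = 152 − 120 = 32.
Column 4 needs 152; the known cells sum to 100, so (2,4) = 52.

60 20 64 8 / 32 40 28 52 / 12 68 16 56 / 48 24 44 36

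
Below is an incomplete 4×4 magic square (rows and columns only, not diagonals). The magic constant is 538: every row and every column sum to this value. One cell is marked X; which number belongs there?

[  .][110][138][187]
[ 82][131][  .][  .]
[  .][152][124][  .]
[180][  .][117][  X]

96

From row 1, 538 − (110 + 138 + 187) gives (1,1) = 103.
Column 1: 103 + 82 + 180 + ? = 538, so (3,1) = 173.
Column 2: 110 + 131 + 152 + ? = 538, so (4,2) = 145.
From column 3, 538 − (138 + 124 + 117) gives (2,3) = 159.
From row 2, 538 − (82 + 131 + 159) gives (2,4) = 166.
Row 3 must total 538; the given cells sum to 449, so (3,4) = 89.
Row 4: 180 + 145 + 117 + ? = 538, so (4,4) = 96.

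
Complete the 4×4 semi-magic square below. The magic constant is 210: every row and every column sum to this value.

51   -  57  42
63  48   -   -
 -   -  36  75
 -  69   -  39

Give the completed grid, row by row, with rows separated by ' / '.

Row 1 needs 210; the known cells sum to 150, so (1,2) = 60.
From column 2, 210 − (60 + 48 + 69) gives (3,2) = 33.
Using column 4: 42 + 75 + 39 + ? → (2,4) = 210 − 156 = 54.
The remaining cell in row 2 is (2,3) = 210 − 165 = 45.
Row 3 must total 210; the given cells sum to 144, so (3,1) = 66.
Using column 1: 51 + 63 + 66 + ? → (4,1) = 210 − 180 = 30.
Column 3: 57 + 45 + 36 + ? = 210, so (4,3) = 72.

51 60 57 42 / 63 48 45 54 / 66 33 36 75 / 30 69 72 39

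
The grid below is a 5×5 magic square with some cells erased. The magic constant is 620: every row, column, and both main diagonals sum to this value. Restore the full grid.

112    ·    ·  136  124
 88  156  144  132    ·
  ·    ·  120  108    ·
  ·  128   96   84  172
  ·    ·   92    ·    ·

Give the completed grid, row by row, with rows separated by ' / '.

Using row 2: 88 + 156 + 144 + 132 + ? → (2,5) = 620 − 520 = 100.
Using row 4: 128 + 96 + 84 + 172 + ? → (4,1) = 620 − 480 = 140.
Column 3 needs 620; the known cells sum to 452, so (1,3) = 168.
From column 4, 620 − (136 + 132 + 108 + 84) gives (5,4) = 160.
From main diagonal, 620 − (112 + 156 + 120 + 84) gives (5,5) = 148.
Anti-diagonal: 124 + 132 + 120 + 128 + ? = 620, so (5,1) = 116.
Row 1 must total 620; the given cells sum to 540, so (1,2) = 80.
Row 5: 116 + 92 + 160 + 148 + ? = 620, so (5,2) = 104.
Column 1 must total 620; the given cells sum to 456, so (3,1) = 164.
Column 2 needs 620; the known cells sum to 468, so (3,2) = 152.
Column 5 needs 620; the known cells sum to 544, so (3,5) = 76.

112 80 168 136 124 / 88 156 144 132 100 / 164 152 120 108 76 / 140 128 96 84 172 / 116 104 92 160 148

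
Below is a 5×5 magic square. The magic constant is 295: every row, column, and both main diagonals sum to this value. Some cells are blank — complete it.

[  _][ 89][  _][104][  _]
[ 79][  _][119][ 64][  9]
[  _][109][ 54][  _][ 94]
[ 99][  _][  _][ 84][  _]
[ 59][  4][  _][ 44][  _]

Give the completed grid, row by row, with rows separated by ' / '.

Row 2 must total 295; the given cells sum to 271, so (2,2) = 24.
Using column 2: 89 + 24 + 109 + 4 + ? → (4,2) = 295 − 226 = 69.
Column 4 must total 295; the given cells sum to 296, so (3,4) = -1.
Anti-diagonal needs 295; the known cells sum to 246, so (1,5) = 49.
Row 3 must total 295; the given cells sum to 256, so (3,1) = 39.
Using column 1: 79 + 39 + 99 + 59 + ? → (1,1) = 295 − 276 = 19.
From main diagonal, 295 − (19 + 24 + 54 + 84) gives (5,5) = 114.
The remaining cell in row 1 is (1,3) = 295 − 261 = 34.
Row 5 needs 295; the known cells sum to 221, so (5,3) = 74.
Column 3 must total 295; the given cells sum to 281, so (4,3) = 14.
From column 5, 295 − (49 + 9 + 94 + 114) gives (4,5) = 29.

19 89 34 104 49 / 79 24 119 64 9 / 39 109 54 -1 94 / 99 69 14 84 29 / 59 4 74 44 114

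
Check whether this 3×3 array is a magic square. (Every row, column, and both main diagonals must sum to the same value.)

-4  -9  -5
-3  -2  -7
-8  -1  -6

Row 1: -4 + (-9) + (-5) = -18.
Row 2: -3 + (-2) + (-7) = -12.
Row 3: -8 + (-1) + (-6) = -15.
Column 1: -4 + (-3) + (-8) = -15.
Column 2: -9 + (-2) + (-1) = -12.
Column 3: -5 + (-7) + (-6) = -18.
Main diagonal: -4 + (-2) + (-6) = -12.
Anti-diagonal: -5 + (-2) + (-8) = -15.

No — column 2 sums to -12 but row 1 sums to -18.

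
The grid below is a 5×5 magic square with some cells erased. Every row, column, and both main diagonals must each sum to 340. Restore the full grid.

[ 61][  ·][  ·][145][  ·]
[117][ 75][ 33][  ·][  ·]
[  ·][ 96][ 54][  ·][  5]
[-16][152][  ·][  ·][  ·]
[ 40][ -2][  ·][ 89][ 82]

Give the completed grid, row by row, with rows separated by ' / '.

61 19 12 145 103 / 117 75 33 -9 124 / 138 96 54 47 5 / -16 152 110 68 26 / 40 -2 131 89 82

The remaining cell in row 5 is (5,3) = 340 − 209 = 131.
Using column 1: 61 + 117 + (-16) + 40 + ? → (3,1) = 340 − 202 = 138.
The remaining cell in column 2 is (1,2) = 340 − 321 = 19.
The remaining cell in main diagonal is (4,4) = 340 − 272 = 68.
From row 3, 340 − (138 + 96 + 54 + 5) gives (3,4) = 47.
The remaining cell in column 4 is (2,4) = 340 − 349 = -9.
The remaining cell in anti-diagonal is (1,5) = 340 − 237 = 103.
The remaining cell in row 1 is (1,3) = 340 − 328 = 12.
Row 2 needs 340; the known cells sum to 216, so (2,5) = 124.
From column 3, 340 − (12 + 33 + 54 + 131) gives (4,3) = 110.
Column 5 must total 340; the given cells sum to 314, so (4,5) = 26.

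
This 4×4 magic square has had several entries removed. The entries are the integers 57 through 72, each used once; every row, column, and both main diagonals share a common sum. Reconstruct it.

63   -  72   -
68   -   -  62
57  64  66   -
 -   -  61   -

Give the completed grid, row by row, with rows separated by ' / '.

The entries are 57 through 72, which sum to 1032, so each line sums to 1032/4 = 258.
Row 3: 57 + 64 + 66 + ? = 258, so (3,4) = 71.
Column 1 must total 258; the given cells sum to 188, so (4,1) = 70.
The remaining cell in column 3 is (2,3) = 258 − 199 = 59.
Anti-diagonal needs 258; the known cells sum to 193, so (1,4) = 65.
Row 1: 63 + 72 + 65 + ? = 258, so (1,2) = 58.
From row 2, 258 − (68 + 59 + 62) gives (2,2) = 69.
Using column 2: 58 + 69 + 64 + ? → (4,2) = 258 − 191 = 67.
Column 4 needs 258; the known cells sum to 198, so (4,4) = 60.

63 58 72 65 / 68 69 59 62 / 57 64 66 71 / 70 67 61 60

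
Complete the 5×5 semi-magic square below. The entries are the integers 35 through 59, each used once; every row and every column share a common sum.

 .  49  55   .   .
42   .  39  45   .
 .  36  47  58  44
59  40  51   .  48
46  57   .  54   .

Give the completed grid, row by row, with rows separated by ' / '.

38 49 55 41 52 / 42 53 39 45 56 / 50 36 47 58 44 / 59 40 51 37 48 / 46 57 43 54 35

The entries are 35 through 59, which sum to 1175, so each line sums to 1175/5 = 235.
Row 3 must total 235; the given cells sum to 185, so (3,1) = 50.
Row 4 must total 235; the given cells sum to 198, so (4,4) = 37.
Column 1 needs 235; the known cells sum to 197, so (1,1) = 38.
The remaining cell in column 2 is (2,2) = 235 − 182 = 53.
The remaining cell in column 3 is (5,3) = 235 − 192 = 43.
Column 4 must total 235; the given cells sum to 194, so (1,4) = 41.
Row 1 needs 235; the known cells sum to 183, so (1,5) = 52.
Row 2: 42 + 53 + 39 + 45 + ? = 235, so (2,5) = 56.
Row 5 must total 235; the given cells sum to 200, so (5,5) = 35.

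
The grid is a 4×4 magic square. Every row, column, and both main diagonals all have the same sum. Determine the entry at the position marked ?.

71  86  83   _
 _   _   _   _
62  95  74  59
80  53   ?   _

68

Row 3 is complete and sums to 290; that is the magic constant.
The remaining cell in row 1 is (1,4) = 290 − 240 = 50.
Using column 1: 71 + 62 + 80 + ? → (2,1) = 290 − 213 = 77.
Column 2: 86 + 95 + 53 + ? = 290, so (2,2) = 56.
From main diagonal, 290 − (71 + 56 + 74) gives (4,4) = 89.
From anti-diagonal, 290 − (50 + 95 + 80) gives (2,3) = 65.
Row 2 needs 290; the known cells sum to 198, so (2,4) = 92.
From row 4, 290 − (80 + 53 + 89) gives (4,3) = 68.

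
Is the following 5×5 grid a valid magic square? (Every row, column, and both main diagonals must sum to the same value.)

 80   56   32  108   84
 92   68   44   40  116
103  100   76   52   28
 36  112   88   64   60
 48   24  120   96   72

No — row 1 sums to 360 but column 1 sums to 359.

Row 1: 80 + 56 + 32 + 108 + 84 = 360.
Row 2: 92 + 68 + 44 + 40 + 116 = 360.
Row 3: 103 + 100 + 76 + 52 + 28 = 359.
Row 4: 36 + 112 + 88 + 64 + 60 = 360.
Row 5: 48 + 24 + 120 + 96 + 72 = 360.
Column 1: 80 + 92 + 103 + 36 + 48 = 359.
Column 2: 56 + 68 + 100 + 112 + 24 = 360.
Column 3: 32 + 44 + 76 + 88 + 120 = 360.
Column 4: 108 + 40 + 52 + 64 + 96 = 360.
Column 5: 84 + 116 + 28 + 60 + 72 = 360.
Main diagonal: 80 + 68 + 76 + 64 + 72 = 360.
Anti-diagonal: 84 + 40 + 76 + 112 + 48 = 360.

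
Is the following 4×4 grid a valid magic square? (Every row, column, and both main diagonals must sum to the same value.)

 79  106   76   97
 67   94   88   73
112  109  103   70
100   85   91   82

Row 1: 79 + 106 + 76 + 97 = 358.
Row 2: 67 + 94 + 88 + 73 = 322.
Row 3: 112 + 109 + 103 + 70 = 394.
Row 4: 100 + 85 + 91 + 82 = 358.
Column 1: 79 + 67 + 112 + 100 = 358.
Column 2: 106 + 94 + 109 + 85 = 394.
Column 3: 76 + 88 + 103 + 91 = 358.
Column 4: 97 + 73 + 70 + 82 = 322.
Main diagonal: 79 + 94 + 103 + 82 = 358.
Anti-diagonal: 97 + 88 + 109 + 100 = 394.

No — row 4 sums to 358 but column 2 sums to 394.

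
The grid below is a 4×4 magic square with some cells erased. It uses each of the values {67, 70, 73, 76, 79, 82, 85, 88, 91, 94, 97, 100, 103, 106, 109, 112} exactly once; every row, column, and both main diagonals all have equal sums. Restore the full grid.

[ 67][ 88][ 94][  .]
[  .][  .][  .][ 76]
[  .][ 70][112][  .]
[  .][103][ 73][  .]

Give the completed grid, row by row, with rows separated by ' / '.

The 16 entries sum to 1432, so each line sums to 1432/4 = 358.
Row 1 must total 358; the given cells sum to 249, so (1,4) = 109.
Column 2 must total 358; the given cells sum to 261, so (2,2) = 97.
Using column 3: 94 + 112 + 73 + ? → (2,3) = 358 − 279 = 79.
The remaining cell in main diagonal is (4,4) = 358 − 276 = 82.
From anti-diagonal, 358 − (109 + 79 + 70) gives (4,1) = 100.
From row 2, 358 − (97 + 79 + 76) gives (2,1) = 106.
Column 1: 67 + 106 + 100 + ? = 358, so (3,1) = 85.
Using column 4: 109 + 76 + 82 + ? → (3,4) = 358 − 267 = 91.

67 88 94 109 / 106 97 79 76 / 85 70 112 91 / 100 103 73 82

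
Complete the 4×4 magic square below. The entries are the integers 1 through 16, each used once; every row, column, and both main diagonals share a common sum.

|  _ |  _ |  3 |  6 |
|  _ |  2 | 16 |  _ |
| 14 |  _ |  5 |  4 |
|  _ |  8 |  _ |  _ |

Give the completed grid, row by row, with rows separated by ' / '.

12 13 3 6 / 7 2 16 9 / 14 11 5 4 / 1 8 10 15

The entries are 1 through 16, which sum to 136, so each line sums to 136/4 = 34.
Row 3 must total 34; the given cells sum to 23, so (3,2) = 11.
From column 2, 34 − (2 + 11 + 8) gives (1,2) = 13.
The remaining cell in column 3 is (4,3) = 34 − 24 = 10.
Anti-diagonal must total 34; the given cells sum to 33, so (4,1) = 1.
Row 1: 13 + 3 + 6 + ? = 34, so (1,1) = 12.
The remaining cell in row 4 is (4,4) = 34 − 19 = 15.
From column 1, 34 − (12 + 14 + 1) gives (2,1) = 7.
Using column 4: 6 + 4 + 15 + ? → (2,4) = 34 − 25 = 9.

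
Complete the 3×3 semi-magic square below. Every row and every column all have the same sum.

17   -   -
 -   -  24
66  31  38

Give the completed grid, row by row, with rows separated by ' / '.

17 45 73 / 52 59 24 / 66 31 38

Row 3 is already complete: 66 + 31 + 38 = 135, so that is the magic constant.
Column 1 must total 135; the given cells sum to 83, so (2,1) = 52.
Column 3: 24 + 38 + ? = 135, so (1,3) = 73.
Using row 1: 17 + 73 + ? → (1,2) = 135 − 90 = 45.
Row 2 needs 135; the known cells sum to 76, so (2,2) = 59.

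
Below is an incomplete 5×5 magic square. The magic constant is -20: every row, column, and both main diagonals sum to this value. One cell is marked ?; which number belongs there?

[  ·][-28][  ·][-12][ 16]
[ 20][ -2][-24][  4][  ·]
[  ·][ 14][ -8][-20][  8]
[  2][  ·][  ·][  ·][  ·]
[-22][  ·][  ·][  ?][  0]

From row 2, -20 − (20 + (-2) + (-24) + 4) gives (2,5) = -18.
Row 3 must total -20; the given cells sum to -6, so (3,1) = -14.
From column 1, -20 − (20 + (-14) + 2 + (-22)) gives (1,1) = -6.
Column 5: 16 + (-18) + 8 + 0 + ? = -20, so (4,5) = -26.
The remaining cell in main diagonal is (4,4) = -20 − (-16) = -4.
The remaining cell in anti-diagonal is (4,2) = -20 − (-10) = -10.
From row 1, -20 − (-6 + (-28) + (-12) + 16) gives (1,3) = 10.
Row 4 must total -20; the given cells sum to -38, so (4,3) = 18.
Using column 2: -28 + (-2) + 14 + (-10) + ? → (5,2) = -20 − (-26) = 6.
Column 3 needs -20; the known cells sum to -4, so (5,3) = -16.
From column 4, -20 − (-12 + 4 + (-20) + (-4)) gives (5,4) = 12.

12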